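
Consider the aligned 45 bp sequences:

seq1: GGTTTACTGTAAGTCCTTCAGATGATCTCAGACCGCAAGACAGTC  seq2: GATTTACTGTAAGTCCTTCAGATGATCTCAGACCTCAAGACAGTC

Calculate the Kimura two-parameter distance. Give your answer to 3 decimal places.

Of 45 sites, 1 differences are transitions and 1 are transversions, so P = 1/45 ≈ 0.022222 and Q = 1/45 ≈ 0.022222.
Under the Kimura two-parameter model, d = −½ ln(1 − 2P − Q) − ¼ ln(1 − 2Q).
1 − 2P − Q = 0.933334, giving −½ ln(0.933334) = 0.034496.
1 − 2Q = 0.955556, giving −¼ ln(0.955556) = 0.011365.
d = 0.034496 + 0.011365 = 0.045861.

0.046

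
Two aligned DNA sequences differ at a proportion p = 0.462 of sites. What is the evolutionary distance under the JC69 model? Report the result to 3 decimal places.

0.718

d = −(3/4) ln(1 − 4p/3) = −0.75 ln(1 − 0.616) = −0.75 ln(0.384)
  = −0.75 × (-0.957113) = 0.717835 substitutions/site.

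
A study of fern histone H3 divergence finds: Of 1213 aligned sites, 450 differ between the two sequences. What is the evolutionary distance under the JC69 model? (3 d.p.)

p = 450/1213 ≈ 0.370981.
d = −(3/4) ln(1 − 4p/3) = −0.75 ln(1 − 0.494641) = −0.75 ln(0.505359)
  = −0.75 × (-0.682486) = 0.511865 substitutions/site.

0.512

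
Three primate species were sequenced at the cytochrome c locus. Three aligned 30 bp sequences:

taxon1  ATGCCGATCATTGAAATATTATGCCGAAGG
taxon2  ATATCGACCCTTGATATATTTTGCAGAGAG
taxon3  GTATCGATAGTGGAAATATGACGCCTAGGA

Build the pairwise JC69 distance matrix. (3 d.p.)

d(taxon1,taxon2) = 0.383, d(taxon1,taxon3) = 0.503, d(taxon2,taxon3) = 0.647

taxon1–taxon2: 9/30 sites differ → p = 0.3, d = −0.75 ln(1 − 0.4) = 0.383119 ≈ 0.383.
taxon1–taxon3: 11/30 sites differ → p ≈ 0.366667, d = −0.75 ln(1 − 0.488889) = 0.503376 ≈ 0.503.
taxon2–taxon3: 13/30 sites differ → p ≈ 0.433333, d = −0.75 ln(1 − 0.577777) = 0.646666 ≈ 0.647.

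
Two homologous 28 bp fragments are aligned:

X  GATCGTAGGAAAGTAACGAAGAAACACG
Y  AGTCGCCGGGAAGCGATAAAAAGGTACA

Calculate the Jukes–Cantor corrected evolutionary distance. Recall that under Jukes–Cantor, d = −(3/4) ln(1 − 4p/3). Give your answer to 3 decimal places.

The sequences differ at 14 of 28 sites, so p = 14/28 = 0.5.
d = −(3/4) ln(1 − 4p/3) = −0.75 ln(1 − 0.666667) = −0.75 ln(0.333333)
  = −0.75 × (-1.098613) = 0.823960 substitutions/site.

0.824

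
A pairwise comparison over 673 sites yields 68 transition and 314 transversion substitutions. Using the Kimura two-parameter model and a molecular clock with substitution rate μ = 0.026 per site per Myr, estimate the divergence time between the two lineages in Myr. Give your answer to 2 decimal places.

P = 68/673 ≈ 0.10104 and Q = 314/673 ≈ 0.466568.
Under the Kimura two-parameter model, d = −½ ln(1 − 2P − Q) − ¼ ln(1 − 2Q).
1 − 2P − Q = 0.331352, giving −½ ln(0.331352) = 0.552287.
1 − 2Q = 0.066864, giving −¼ ln(0.066864) = 0.676274.
d = 0.552287 + 0.676274 = 1.228561.
Under a molecular clock d = 2μt, so t = d/(2μ) = 1.228561 / (2 × 0.026) = 23.63 Myr.

23.63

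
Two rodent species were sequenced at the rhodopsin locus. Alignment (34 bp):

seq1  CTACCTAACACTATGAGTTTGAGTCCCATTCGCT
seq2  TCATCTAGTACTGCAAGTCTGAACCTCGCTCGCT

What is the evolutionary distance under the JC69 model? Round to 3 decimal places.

The sequences differ at 14 of 34 sites, so p = 14/34 ≈ 0.411765.
d = −(3/4) ln(1 − 4p/3) = −0.75 ln(1 − 0.54902) = −0.75 ln(0.45098)
  = −0.75 × (-0.796332) = 0.597249 substitutions/site.

0.597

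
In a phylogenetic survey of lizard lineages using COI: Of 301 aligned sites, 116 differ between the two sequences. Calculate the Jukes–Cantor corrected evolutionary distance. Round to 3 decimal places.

p = 116/301 ≈ 0.385382.
d = −(3/4) ln(1 − 4p/3) = −0.75 ln(1 − 0.513843) = −0.75 ln(0.486157)
  = −0.75 × (-0.721224) = 0.540918 substitutions/site.

0.541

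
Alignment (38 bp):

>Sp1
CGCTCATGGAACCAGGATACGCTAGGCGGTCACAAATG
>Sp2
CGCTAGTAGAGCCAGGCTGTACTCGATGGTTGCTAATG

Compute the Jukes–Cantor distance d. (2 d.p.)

The sequences differ at 14 of 38 sites, so p = 14/38 ≈ 0.368421.
d = −(3/4) ln(1 − 4p/3) = −0.75 ln(1 − 0.491228) = −0.75 ln(0.508772)
  = −0.75 × (-0.675755) = 0.506816 substitutions/site.

0.51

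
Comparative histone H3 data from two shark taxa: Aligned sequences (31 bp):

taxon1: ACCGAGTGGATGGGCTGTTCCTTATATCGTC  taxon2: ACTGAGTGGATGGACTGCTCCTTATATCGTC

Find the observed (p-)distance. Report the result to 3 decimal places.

0.097

The sequences differ at 3 of 31 positions (sites 3, 14, 18).
p = 3/31 = 0.096774… ≈ 0.097 (to 3 d.p.).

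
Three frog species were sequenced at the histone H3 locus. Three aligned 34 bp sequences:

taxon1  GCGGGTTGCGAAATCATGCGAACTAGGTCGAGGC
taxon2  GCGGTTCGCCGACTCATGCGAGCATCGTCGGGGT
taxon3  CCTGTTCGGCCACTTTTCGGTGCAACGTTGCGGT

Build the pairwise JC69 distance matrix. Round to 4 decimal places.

d(taxon1,taxon2) = 0.4234, d(taxon1,taxon3) = 1.0252, d(taxon2,taxon3) = 0.4770

taxon1–taxon2: 11/34 sites differ → p ≈ 0.323529, d = −0.75 ln(1 − 0.431372) = 0.423397 ≈ 0.4234.
taxon1–taxon3: 19/34 sites differ → p ≈ 0.558824, d = −0.75 ln(1 − 0.745099) = 1.025160 ≈ 1.0252.
taxon2–taxon3: 12/34 sites differ → p ≈ 0.352941, d = −0.75 ln(1 − 0.470588) = 0.476991 ≈ 0.4770.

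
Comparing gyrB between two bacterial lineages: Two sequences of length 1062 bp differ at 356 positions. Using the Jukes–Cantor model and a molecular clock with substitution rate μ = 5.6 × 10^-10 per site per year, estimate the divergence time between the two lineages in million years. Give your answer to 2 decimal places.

p = 356/1062 ≈ 0.335217.
d = −(3/4) ln(1 − 4p/3) = −0.75 ln(1 − 0.446956) = −0.75 ln(0.553044)
  = −0.75 × (-0.592318) = 0.444239 substitutions/site.
Under a molecular clock d = 2μt, so t = d/(2μ) = 0.444239 / (2 × 5.6 × 10^-10) = 396.64 million years.

396.64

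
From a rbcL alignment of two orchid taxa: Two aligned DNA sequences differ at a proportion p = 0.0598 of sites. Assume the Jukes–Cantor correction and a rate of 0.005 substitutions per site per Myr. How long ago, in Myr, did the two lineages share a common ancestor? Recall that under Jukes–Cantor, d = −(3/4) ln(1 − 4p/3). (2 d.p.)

6.23

d = −(3/4) ln(1 − 4p/3) = −0.75 ln(1 − 0.079733) = −0.75 ln(0.920267)
  = −0.75 × (-0.083091) = 0.062318 substitutions/site.
Under a molecular clock d = 2μt, so t = d/(2μ) = 0.062318 / (2 × 0.005) = 6.23 Myr.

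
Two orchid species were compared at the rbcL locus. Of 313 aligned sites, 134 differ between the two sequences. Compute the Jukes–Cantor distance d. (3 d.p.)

p = 134/313 ≈ 0.428115.
d = −(3/4) ln(1 − 4p/3) = −0.75 ln(1 − 0.57082) = −0.75 ln(0.42918)
  = −0.75 × (-0.845879) = 0.634409 substitutions/site.

0.634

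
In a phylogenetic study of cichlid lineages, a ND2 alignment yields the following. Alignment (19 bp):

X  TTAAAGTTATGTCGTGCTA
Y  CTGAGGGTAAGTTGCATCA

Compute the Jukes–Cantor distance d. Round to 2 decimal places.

0.91

The sequences differ at 10 of 19 sites (1, 3, 5, 7, 10, 13, 15, 16, 17, 18), so p = 10/19 ≈ 0.526316.
d = −(3/4) ln(1 − 4p/3) = −0.75 ln(1 − 0.701755) = −0.75 ln(0.298245)
  = −0.75 × (-1.209840) = 0.907380 substitutions/site.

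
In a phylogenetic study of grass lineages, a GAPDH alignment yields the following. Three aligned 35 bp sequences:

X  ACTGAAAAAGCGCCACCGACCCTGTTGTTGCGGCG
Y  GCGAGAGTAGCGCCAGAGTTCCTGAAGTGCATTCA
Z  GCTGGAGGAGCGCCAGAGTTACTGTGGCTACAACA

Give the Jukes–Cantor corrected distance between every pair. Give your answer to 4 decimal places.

X–Y: 18/35 sites differ → p ≈ 0.514286, d = −0.75 ln(1 − 0.685715) = 0.868091 ≈ 0.8681.
X–Z: 15/35 sites differ → p ≈ 0.428571, d = −0.75 ln(1 − 0.571428) = 0.635472 ≈ 0.6355.
Y–Z: 12/35 sites differ → p ≈ 0.342857, d = −0.75 ln(1 − 0.457143) = 0.458182 ≈ 0.4582.

d(X,Y) = 0.8681, d(X,Z) = 0.6355, d(Y,Z) = 0.4582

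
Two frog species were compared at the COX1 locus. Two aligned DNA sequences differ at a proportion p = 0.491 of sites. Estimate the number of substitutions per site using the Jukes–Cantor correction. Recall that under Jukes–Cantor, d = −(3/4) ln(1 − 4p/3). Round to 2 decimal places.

d = −(3/4) ln(1 − 4p/3) = −0.75 ln(1 − 0.654667) = −0.75 ln(0.345333)
  = −0.75 × (-1.063246) = 0.797435 substitutions/site.

0.80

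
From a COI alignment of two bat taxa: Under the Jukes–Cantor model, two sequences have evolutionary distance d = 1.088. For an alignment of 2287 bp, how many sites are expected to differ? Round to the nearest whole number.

1313

Invert JC69: p = (3/4)(1 − e^(−4d/3)) = 0.75 × (1 − e^(-1.450667)) = 0.75 × (1 − 0.234414) = 0.574190.
Expected differing sites = pL ≈ 0.574190 × 2287 = 1313.17253 ≈ 1313.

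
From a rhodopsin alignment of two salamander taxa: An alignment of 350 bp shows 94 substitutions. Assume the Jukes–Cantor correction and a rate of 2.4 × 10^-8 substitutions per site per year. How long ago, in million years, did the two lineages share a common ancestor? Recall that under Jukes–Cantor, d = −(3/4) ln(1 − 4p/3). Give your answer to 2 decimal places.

6.93

p = 94/350 ≈ 0.268571.
d = −(3/4) ln(1 − 4p/3) = −0.75 ln(1 − 0.358095) = −0.75 ln(0.641905)
  = −0.75 × (-0.443315) = 0.332486 substitutions/site.
Under a molecular clock d = 2μt, so t = d/(2μ) = 0.332486 / (2 × 2.4 × 10^-8) = 6.93 million years.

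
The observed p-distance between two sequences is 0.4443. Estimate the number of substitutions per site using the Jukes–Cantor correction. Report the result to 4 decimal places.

d = −(3/4) ln(1 − 4p/3) = −0.75 ln(1 − 0.5924) = −0.75 ln(0.4076)
  = −0.75 × (-0.897469) = 0.673102 substitutions/site.

0.6731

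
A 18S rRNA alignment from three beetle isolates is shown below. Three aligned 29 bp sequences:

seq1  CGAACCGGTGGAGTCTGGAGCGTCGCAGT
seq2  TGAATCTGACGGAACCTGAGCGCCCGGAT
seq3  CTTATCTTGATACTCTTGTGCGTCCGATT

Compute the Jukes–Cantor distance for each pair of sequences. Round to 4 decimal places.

d(seq1,seq2) = 0.8776, d(seq1,seq3) = 0.7739, d(seq2,seq3) = 0.8776

seq1–seq2: 15/29 sites differ → p ≈ 0.517241, d = −0.75 ln(1 − 0.689655) = 0.877553 ≈ 0.8776.
seq1–seq3: 14/29 sites differ → p ≈ 0.482759, d = −0.75 ln(1 − 0.643679) = 0.773942 ≈ 0.7739.
seq2–seq3: 15/29 sites differ → p ≈ 0.517241, d = −0.75 ln(1 − 0.689655) = 0.877553 ≈ 0.8776.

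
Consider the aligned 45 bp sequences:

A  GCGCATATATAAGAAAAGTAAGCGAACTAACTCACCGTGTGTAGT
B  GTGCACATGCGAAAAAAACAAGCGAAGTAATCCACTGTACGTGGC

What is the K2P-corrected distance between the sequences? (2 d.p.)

Of 45 sites, 15 differences are transitions and 1 are transversions, so P = 15/45 ≈ 0.333333 and Q = 1/45 ≈ 0.022222.
Under the Kimura two-parameter model, d = −½ ln(1 − 2P − Q) − ¼ ln(1 − 2Q).
1 − 2P − Q = 0.311112, giving −½ ln(0.311112) = 0.583801.
1 − 2Q = 0.955556, giving −¼ ln(0.955556) = 0.011365.
d = 0.583801 + 0.011365 = 0.595166.

0.60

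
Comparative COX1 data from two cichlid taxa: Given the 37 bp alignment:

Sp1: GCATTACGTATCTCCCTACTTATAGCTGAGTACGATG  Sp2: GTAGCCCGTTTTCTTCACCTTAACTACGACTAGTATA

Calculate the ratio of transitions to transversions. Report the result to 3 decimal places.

Transitions are A↔G and C↔T; transversions are all other mismatches.
Transitions: 8. Transversions: 12.
R = 8/12 = 0.666666… ≈ 0.667 (to 3 d.p.).

0.667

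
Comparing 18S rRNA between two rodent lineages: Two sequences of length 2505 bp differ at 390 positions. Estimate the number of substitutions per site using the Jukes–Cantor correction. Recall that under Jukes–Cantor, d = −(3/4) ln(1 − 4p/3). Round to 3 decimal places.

0.175

p = 390/2505 ≈ 0.155689.
d = −(3/4) ln(1 − 4p/3) = −0.75 ln(1 − 0.207585) = −0.75 ln(0.792415)
  = −0.75 × (-0.232670) = 0.174503 substitutions/site.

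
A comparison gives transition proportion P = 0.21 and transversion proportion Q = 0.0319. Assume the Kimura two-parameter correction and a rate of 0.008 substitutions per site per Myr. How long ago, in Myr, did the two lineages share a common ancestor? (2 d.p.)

19.82

Under the Kimura two-parameter model, d = −½ ln(1 − 2P − Q) − ¼ ln(1 − 2Q).
1 − 2P − Q = 0.5481, giving −½ ln(0.5481) = 0.300649.
1 − 2Q = 0.9362, giving −¼ ln(0.9362) = 0.016482.
d = 0.300649 + 0.016482 = 0.317131.
Under a molecular clock d = 2μt, so t = d/(2μ) = 0.317131 / (2 × 0.008) = 19.82 Myr.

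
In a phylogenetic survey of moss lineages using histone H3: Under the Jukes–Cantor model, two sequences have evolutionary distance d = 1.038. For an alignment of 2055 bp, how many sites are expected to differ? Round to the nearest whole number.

1155

Invert JC69: p = (3/4)(1 − e^(−4d/3)) = 0.75 × (1 − e^(-1.384)) = 0.75 × (1 − 0.250574) = 0.562070.
Expected differing sites = pL ≈ 0.562070 × 2055 = 1155.05385 ≈ 1155.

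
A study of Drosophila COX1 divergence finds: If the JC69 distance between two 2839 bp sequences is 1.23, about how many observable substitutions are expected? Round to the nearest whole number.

1716

Invert JC69: p = (3/4)(1 − e^(−4d/3)) = 0.75 × (1 − e^(-1.64)) = 0.75 × (1 − 0.193980) = 0.604515.
Expected differing sites = pL ≈ 0.604515 × 2839 = 1716.218085 ≈ 1716.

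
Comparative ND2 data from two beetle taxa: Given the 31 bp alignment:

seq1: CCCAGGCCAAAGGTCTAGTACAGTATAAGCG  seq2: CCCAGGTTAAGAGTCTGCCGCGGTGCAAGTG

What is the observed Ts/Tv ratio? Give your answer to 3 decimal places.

11.000

Transitions are A↔G and C↔T; transversions are all other mismatches.
Transitions: 11. Transversions: 1.
R = 11/1 = 11.000.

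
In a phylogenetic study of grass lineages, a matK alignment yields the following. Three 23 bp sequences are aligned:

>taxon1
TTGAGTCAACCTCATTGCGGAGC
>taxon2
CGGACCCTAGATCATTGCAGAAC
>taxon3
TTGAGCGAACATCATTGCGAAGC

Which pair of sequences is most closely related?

taxon1–taxon2: 9/23 differ, p = 0.391, d = 0.553.
taxon1–taxon3: 4/23 differ, p = 0.174, d = 0.198.
taxon2–taxon3: 9/23 differ, p = 0.391, d = 0.553.
The smallest distance is between taxon1 and taxon3.

taxon1 and taxon3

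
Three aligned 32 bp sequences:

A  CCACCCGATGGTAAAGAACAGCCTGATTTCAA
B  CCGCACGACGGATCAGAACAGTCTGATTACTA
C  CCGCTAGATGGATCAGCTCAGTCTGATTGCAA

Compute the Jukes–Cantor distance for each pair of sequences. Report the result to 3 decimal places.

A–B: 9/32 sites differ → p = 0.28125, d = −0.75 ln(1 − 0.375) = 0.352503 ≈ 0.353.
A–C: 10/32 sites differ → p = 0.3125, d = −0.75 ln(1 − 0.416667) = 0.404248 ≈ 0.404.
B–C: 7/32 sites differ → p = 0.21875, d = −0.75 ln(1 − 0.291667) = 0.258631 ≈ 0.259.

d(A,B) = 0.353, d(A,C) = 0.404, d(B,C) = 0.259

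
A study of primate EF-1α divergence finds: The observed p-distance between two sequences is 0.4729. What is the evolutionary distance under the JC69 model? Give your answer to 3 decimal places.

d = −(3/4) ln(1 − 4p/3) = −0.75 ln(1 − 0.630533) = −0.75 ln(0.369467)
  = −0.75 × (-0.995694) = 0.746771 substitutions/site.

0.747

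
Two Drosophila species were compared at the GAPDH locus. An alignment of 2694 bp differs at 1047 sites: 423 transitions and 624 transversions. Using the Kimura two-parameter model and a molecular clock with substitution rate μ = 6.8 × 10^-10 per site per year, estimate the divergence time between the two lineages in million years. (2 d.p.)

404.42

P = 423/2694 ≈ 0.157016 and Q = 624/2694 ≈ 0.231626.
Under the Kimura two-parameter model, d = −½ ln(1 − 2P − Q) − ¼ ln(1 − 2Q).
1 − 2P − Q = 0.454342, giving −½ ln(0.454342) = 0.394453.
1 − 2Q = 0.536748, giving −¼ ln(0.536748) = 0.155557.
d = 0.394453 + 0.155557 = 0.550010.
Under a molecular clock d = 2μt, so t = d/(2μ) = 0.550010 / (2 × 6.8 × 10^-10) = 404.42 million years.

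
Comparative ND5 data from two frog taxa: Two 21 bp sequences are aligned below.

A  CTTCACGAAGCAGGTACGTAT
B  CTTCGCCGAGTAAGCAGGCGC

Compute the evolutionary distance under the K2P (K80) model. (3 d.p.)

1.026

Of 21 sites, 8 differences are transitions and 2 are transversions, so P = 8/21 ≈ 0.380952 and Q = 2/21 ≈ 0.095238.
Under the Kimura two-parameter model, d = −½ ln(1 − 2P − Q) − ¼ ln(1 − 2Q).
1 − 2P − Q = 0.142858, giving −½ ln(0.142858) = 0.972952.
1 − 2Q = 0.809524, giving −¼ ln(0.809524) = 0.052827.
d = 0.972952 + 0.052827 = 1.025779.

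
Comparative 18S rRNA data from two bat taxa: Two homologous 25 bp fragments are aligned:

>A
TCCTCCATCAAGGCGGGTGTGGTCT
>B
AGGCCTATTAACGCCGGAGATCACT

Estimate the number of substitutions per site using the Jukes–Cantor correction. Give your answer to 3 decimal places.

0.886

The sequences differ at 13 of 25 sites, so p = 13/25 = 0.52.
d = −(3/4) ln(1 − 4p/3) = −0.75 ln(1 − 0.693333) = −0.75 ln(0.306667)
  = −0.75 × (-1.181993) = 0.886495 substitutions/site.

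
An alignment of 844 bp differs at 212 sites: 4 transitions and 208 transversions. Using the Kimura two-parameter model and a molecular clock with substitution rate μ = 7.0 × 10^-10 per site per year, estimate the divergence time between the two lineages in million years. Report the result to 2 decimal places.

P = 4/844 ≈ 0.004739 and Q = 208/844 ≈ 0.246445.
Under the Kimura two-parameter model, d = −½ ln(1 − 2P − Q) − ¼ ln(1 − 2Q).
1 − 2P − Q = 0.744077, giving −½ ln(0.744077) = 0.147805.
1 − 2Q = 0.50711, giving −¼ ln(0.50711) = 0.169757.
d = 0.147805 + 0.169757 = 0.317562.
Under a molecular clock d = 2μt, so t = d/(2μ) = 0.317562 / (2 × 7.0 × 10^-10) = 226.83 million years.

226.83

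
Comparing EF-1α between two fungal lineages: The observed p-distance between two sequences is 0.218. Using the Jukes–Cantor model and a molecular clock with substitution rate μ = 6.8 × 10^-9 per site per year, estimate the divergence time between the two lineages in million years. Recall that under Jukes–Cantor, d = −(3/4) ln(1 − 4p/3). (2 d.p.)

18.94

d = −(3/4) ln(1 − 4p/3) = −0.75 ln(1 − 0.290667) = −0.75 ln(0.709333)
  = −0.75 × (-0.343430) = 0.257573 substitutions/site.
Under a molecular clock d = 2μt, so t = d/(2μ) = 0.257573 / (2 × 6.8 × 10^-9) = 18.94 million years.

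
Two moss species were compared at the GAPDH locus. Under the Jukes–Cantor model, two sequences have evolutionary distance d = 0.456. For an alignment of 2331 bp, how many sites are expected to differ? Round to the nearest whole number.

796

Invert JC69: p = (3/4)(1 − e^(−4d/3)) = 0.75 × (1 − e^(-0.608)) = 0.75 × (1 − 0.544439) = 0.341671.
Expected differing sites = pL ≈ 0.341671 × 2331 = 796.435101 ≈ 796.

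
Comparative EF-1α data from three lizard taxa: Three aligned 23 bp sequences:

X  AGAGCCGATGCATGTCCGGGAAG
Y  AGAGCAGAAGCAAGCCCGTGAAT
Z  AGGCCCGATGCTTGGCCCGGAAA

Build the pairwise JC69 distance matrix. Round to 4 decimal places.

X–Y: 6/23 sites differ → p ≈ 0.26087, d = −0.75 ln(1 − 0.347827) = 0.320584 ≈ 0.3206.
X–Z: 6/23 sites differ → p ≈ 0.26087, d = −0.75 ln(1 − 0.347827) = 0.320584 ≈ 0.3206.
Y–Z: 10/23 sites differ → p ≈ 0.434783, d = −0.75 ln(1 − 0.579711) = 0.650110 ≈ 0.6501.

d(X,Y) = 0.3206, d(X,Z) = 0.3206, d(Y,Z) = 0.6501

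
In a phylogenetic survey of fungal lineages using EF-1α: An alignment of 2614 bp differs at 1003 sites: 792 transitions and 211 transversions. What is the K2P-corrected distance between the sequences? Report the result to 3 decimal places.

P = 792/2614 ≈ 0.302984 and Q = 211/2614 ≈ 0.080719.
Under the Kimura two-parameter model, d = −½ ln(1 − 2P − Q) − ¼ ln(1 − 2Q).
1 − 2P − Q = 0.313313, giving −½ ln(0.313313) = 0.580276.
1 − 2Q = 0.838562, giving −¼ ln(0.838562) = 0.044017.
d = 0.580276 + 0.044017 = 0.624293.

0.624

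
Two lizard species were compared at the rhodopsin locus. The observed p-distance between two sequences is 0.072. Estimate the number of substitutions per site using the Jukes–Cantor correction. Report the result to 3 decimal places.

0.076

d = −(3/4) ln(1 − 4p/3) = −0.75 ln(1 − 0.096) = −0.75 ln(0.904)
  = −0.75 × (-0.100926) = 0.075695 substitutions/site.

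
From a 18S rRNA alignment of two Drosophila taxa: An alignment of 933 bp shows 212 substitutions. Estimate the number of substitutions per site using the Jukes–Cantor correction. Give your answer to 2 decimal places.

p = 212/933 ≈ 0.227224.
d = −(3/4) ln(1 − 4p/3) = −0.75 ln(1 − 0.302965) = −0.75 ln(0.697035)
  = −0.75 × (-0.360920) = 0.270690 substitutions/site.

0.27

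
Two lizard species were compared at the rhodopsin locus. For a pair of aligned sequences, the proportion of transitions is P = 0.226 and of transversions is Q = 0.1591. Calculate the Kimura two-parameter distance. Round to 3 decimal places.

Under the Kimura two-parameter model, d = −½ ln(1 − 2P − Q) − ¼ ln(1 − 2Q).
1 − 2P − Q = 0.3889, giving −½ ln(0.3889) = 0.472217.
1 − 2Q = 0.6818, giving −¼ ln(0.6818) = 0.095755.
d = 0.472217 + 0.095755 = 0.567972.

0.568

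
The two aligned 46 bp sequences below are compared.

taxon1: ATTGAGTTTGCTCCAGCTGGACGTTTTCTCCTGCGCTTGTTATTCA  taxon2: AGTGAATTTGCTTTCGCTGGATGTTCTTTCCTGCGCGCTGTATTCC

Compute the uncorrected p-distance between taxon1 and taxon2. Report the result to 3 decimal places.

0.283

The sequences differ at 13 of 46 positions.
p = 13/46 = 0.282608… ≈ 0.283 (to 3 d.p.).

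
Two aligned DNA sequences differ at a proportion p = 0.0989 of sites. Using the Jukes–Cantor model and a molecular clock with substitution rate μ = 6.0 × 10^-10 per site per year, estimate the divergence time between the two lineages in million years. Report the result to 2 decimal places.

88.38

d = −(3/4) ln(1 − 4p/3) = −0.75 ln(1 − 0.131867) = −0.75 ln(0.868133)
  = −0.75 × (-0.141410) = 0.106058 substitutions/site.
Under a molecular clock d = 2μt, so t = d/(2μ) = 0.106058 / (2 × 6.0 × 10^-10) = 88.38 million years.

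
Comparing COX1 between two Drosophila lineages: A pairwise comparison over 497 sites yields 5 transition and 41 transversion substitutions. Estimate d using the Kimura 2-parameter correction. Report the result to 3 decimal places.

P = 5/497 ≈ 0.01006 and Q = 41/497 ≈ 0.082495.
Under the Kimura two-parameter model, d = −½ ln(1 − 2P − Q) − ¼ ln(1 − 2Q).
1 − 2P − Q = 0.897385, giving −½ ln(0.897385) = 0.054135.
1 − 2Q = 0.83501, giving −¼ ln(0.83501) = 0.045078.
d = 0.054135 + 0.045078 = 0.099213.

0.099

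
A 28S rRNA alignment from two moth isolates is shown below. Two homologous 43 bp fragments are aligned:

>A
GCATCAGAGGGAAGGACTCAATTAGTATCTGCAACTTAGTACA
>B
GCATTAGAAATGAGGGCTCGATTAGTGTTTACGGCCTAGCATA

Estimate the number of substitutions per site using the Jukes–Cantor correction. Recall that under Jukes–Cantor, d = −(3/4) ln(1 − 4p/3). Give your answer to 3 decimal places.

The sequences differ at 15 of 43 sites, so p = 15/43 ≈ 0.348837.
d = −(3/4) ln(1 − 4p/3) = −0.75 ln(1 − 0.465116) = −0.75 ln(0.534884)
  = −0.75 × (-0.625705) = 0.469279 substitutions/site.

0.469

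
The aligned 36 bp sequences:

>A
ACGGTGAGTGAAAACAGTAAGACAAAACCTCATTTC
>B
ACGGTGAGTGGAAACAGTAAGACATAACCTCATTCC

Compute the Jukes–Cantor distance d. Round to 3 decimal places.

The sequences differ at 3 of 36 sites (11, 25, 35), so p = 3/36 ≈ 0.083333.
d = −(3/4) ln(1 − 4p/3) = −0.75 ln(1 − 0.111111) = −0.75 ln(0.888889)
  = −0.75 × (-0.117783) = 0.088337 substitutions/site.

0.088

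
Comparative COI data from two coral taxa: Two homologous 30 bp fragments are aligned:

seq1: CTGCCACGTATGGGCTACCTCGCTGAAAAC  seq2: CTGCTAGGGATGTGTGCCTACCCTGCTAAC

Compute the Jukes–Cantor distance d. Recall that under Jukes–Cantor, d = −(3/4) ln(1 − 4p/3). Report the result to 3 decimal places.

0.572

The sequences differ at 12 of 30 sites, so p = 12/30 = 0.4.
d = −(3/4) ln(1 − 4p/3) = −0.75 ln(1 − 0.533333) = −0.75 ln(0.466667)
  = −0.75 × (-0.762139) = 0.571604 substitutions/site.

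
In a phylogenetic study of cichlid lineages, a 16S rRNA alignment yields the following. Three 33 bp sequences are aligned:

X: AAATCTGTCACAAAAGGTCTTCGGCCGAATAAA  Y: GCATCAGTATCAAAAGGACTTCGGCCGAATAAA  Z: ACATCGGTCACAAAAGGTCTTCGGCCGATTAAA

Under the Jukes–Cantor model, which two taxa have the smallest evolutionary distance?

X–Y: 6/33 differ, p = 0.182, d = 0.208.
X–Z: 3/33 differ, p = 0.091, d = 0.097.
Y–Z: 6/33 differ, p = 0.182, d = 0.208.
The smallest distance is between X and Z.

X and Z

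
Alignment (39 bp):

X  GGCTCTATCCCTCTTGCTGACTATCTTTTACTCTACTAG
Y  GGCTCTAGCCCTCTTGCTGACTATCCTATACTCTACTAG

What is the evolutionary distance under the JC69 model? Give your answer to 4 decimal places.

0.0812

The sequences differ at 3 of 39 sites (8, 26, 28), so p = 3/39 ≈ 0.076923.
d = −(3/4) ln(1 − 4p/3) = −0.75 ln(1 − 0.102564) = −0.75 ln(0.897436)
  = −0.75 × (-0.108213) = 0.081160 substitutions/site.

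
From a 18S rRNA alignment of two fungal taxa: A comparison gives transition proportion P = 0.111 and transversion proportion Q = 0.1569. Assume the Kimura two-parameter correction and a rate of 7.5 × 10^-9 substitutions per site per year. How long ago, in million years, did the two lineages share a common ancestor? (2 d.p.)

22.15

Under the Kimura two-parameter model, d = −½ ln(1 − 2P − Q) − ¼ ln(1 − 2Q).
1 − 2P − Q = 0.6211, giving −½ ln(0.6211) = 0.238132.
1 − 2Q = 0.6862, giving −¼ ln(0.6862) = 0.094147.
d = 0.238132 + 0.094147 = 0.332279.
Under a molecular clock d = 2μt, so t = d/(2μ) = 0.332279 / (2 × 7.5 × 10^-9) = 22.15 million years.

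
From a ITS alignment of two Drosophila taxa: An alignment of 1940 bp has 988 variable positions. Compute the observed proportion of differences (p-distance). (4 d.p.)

p = 988/1940 = 0.509278… ≈ 0.5093 (to 4 d.p.).

0.5093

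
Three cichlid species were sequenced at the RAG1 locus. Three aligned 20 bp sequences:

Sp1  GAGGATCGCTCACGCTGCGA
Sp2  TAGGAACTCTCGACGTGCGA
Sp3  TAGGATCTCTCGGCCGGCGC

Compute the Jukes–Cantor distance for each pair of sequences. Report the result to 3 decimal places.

Sp1–Sp2: 7/20 sites differ → p = 0.35, d = −0.75 ln(1 − 0.466667) = 0.471457 ≈ 0.471.
Sp1–Sp3: 7/20 sites differ → p = 0.35, d = −0.75 ln(1 − 0.466667) = 0.471457 ≈ 0.471.
Sp2–Sp3: 5/20 sites differ → p = 0.25, d = −0.75 ln(1 − 0.333333) = 0.304098 ≈ 0.304.

d(Sp1,Sp2) = 0.471, d(Sp1,Sp3) = 0.471, d(Sp2,Sp3) = 0.304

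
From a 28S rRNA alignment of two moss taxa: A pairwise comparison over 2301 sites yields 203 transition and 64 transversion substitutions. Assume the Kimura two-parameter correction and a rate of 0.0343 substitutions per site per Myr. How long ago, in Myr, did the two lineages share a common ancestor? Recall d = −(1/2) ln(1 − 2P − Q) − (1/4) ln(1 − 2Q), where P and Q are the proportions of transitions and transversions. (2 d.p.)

P = 203/2301 ≈ 0.088223 and Q = 64/2301 ≈ 0.027814.
Under the Kimura two-parameter model, d = −½ ln(1 − 2P − Q) − ¼ ln(1 − 2Q).
1 − 2P − Q = 0.79574, giving −½ ln(0.79574) = 0.114241.
1 − 2Q = 0.944372, giving −¼ ln(0.944372) = 0.014309.
d = 0.114241 + 0.014309 = 0.128550.
Under a molecular clock d = 2μt, so t = d/(2μ) = 0.128550 / (2 × 0.0343) = 1.87 Myr.

1.87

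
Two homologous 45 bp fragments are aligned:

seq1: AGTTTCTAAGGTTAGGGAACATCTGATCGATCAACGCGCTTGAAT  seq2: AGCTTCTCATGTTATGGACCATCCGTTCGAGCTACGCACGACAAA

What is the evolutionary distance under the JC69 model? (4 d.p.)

The sequences differ at 14 of 45 sites, so p = 14/45 ≈ 0.311111.
d = −(3/4) ln(1 − 4p/3) = −0.75 ln(1 − 0.414815) = −0.75 ln(0.585185)
  = −0.75 × (-0.535827) = 0.401870 substitutions/site.

0.4019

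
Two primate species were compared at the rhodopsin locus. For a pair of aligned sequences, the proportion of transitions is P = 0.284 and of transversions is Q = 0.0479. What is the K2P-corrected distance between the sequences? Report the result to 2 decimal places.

Under the Kimura two-parameter model, d = −½ ln(1 − 2P − Q) − ¼ ln(1 − 2Q).
1 − 2P − Q = 0.3841, giving −½ ln(0.3841) = 0.478426.
1 − 2Q = 0.9042, giving −¼ ln(0.9042) = 0.025176.
d = 0.478426 + 0.025176 = 0.503602.

0.50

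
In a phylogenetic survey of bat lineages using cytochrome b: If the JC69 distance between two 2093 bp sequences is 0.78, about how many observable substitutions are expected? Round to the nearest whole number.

1015

Invert JC69: p = (3/4)(1 − e^(−4d/3)) = 0.75 × (1 − e^(-1.04)) = 0.75 × (1 − 0.353455) = 0.484909.
Expected differing sites = pL ≈ 0.484909 × 2093 = 1014.914537 ≈ 1015.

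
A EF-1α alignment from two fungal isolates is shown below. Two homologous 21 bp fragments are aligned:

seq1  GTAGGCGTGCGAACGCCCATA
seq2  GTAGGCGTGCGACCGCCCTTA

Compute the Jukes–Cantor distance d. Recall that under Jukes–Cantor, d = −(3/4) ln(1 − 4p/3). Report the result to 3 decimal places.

0.102

The sequences differ at 2 of 21 sites (13, 19), so p = 2/21 ≈ 0.095238.
d = −(3/4) ln(1 − 4p/3) = −0.75 ln(1 − 0.126984) = −0.75 ln(0.873016)
  = −0.75 × (-0.135801) = 0.101851 substitutions/site.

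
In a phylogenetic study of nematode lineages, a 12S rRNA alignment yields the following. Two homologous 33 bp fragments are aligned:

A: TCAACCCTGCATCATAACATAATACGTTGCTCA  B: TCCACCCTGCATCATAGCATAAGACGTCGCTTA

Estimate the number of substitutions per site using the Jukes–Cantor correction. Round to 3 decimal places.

The sequences differ at 5 of 33 sites (3, 17, 23, 28, 32), so p = 5/33 ≈ 0.151515.
d = −(3/4) ln(1 − 4p/3) = −0.75 ln(1 − 0.20202) = −0.75 ln(0.79798)
  = −0.75 × (-0.225672) = 0.169254 substitutions/site.

0.169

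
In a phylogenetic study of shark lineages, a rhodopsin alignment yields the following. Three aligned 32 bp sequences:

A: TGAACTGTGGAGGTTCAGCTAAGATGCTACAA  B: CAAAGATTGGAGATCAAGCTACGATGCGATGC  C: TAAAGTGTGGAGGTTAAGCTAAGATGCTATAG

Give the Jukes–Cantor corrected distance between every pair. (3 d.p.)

d(A,B) = 0.585, d(A,C) = 0.175, d(B,C) = 0.353

A–B: 13/32 sites differ → p = 0.40625, d = −0.75 ln(1 − 0.541667) = 0.585119 ≈ 0.585.
A–C: 5/32 sites differ → p = 0.15625, d = −0.75 ln(1 − 0.208333) = 0.175211 ≈ 0.175.
B–C: 9/32 sites differ → p = 0.28125, d = −0.75 ln(1 − 0.375) = 0.352503 ≈ 0.353.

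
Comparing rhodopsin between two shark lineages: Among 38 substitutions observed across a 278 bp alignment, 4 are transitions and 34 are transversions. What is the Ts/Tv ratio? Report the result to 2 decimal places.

0.12

R = 4/34 = 0.117647… ≈ 0.12 (to 2 d.p.).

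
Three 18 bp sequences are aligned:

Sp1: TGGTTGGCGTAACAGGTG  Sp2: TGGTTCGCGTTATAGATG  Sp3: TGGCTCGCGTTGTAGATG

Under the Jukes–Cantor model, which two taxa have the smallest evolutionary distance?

Sp2 and Sp3

Sp1–Sp2: 4/18 differ, p = 0.222, d = 0.264.
Sp1–Sp3: 6/18 differ, p = 0.333, d = 0.441.
Sp2–Sp3: 2/18 differ, p = 0.111, d = 0.120.
The smallest distance is between Sp2 and Sp3.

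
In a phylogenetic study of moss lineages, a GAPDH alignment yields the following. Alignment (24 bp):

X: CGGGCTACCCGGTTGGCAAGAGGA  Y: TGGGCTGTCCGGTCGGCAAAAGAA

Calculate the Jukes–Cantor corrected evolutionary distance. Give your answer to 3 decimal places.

0.304

The sequences differ at 6 of 24 sites (1, 7, 8, 14, 20, 23), so p = 6/24 = 0.25.
d = −(3/4) ln(1 − 4p/3) = −0.75 ln(1 − 0.333333) = −0.75 ln(0.666667)
  = −0.75 × (-0.405465) = 0.304099 substitutions/site.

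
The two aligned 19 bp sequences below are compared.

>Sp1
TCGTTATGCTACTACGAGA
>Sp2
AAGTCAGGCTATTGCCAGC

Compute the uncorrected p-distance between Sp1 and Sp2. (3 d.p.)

0.421

The sequences differ at 8 of 19 positions (sites 1, 2, 5, 7, 12, 14, 16, 19).
p = 8/19 = 0.421052… ≈ 0.421 (to 3 d.p.).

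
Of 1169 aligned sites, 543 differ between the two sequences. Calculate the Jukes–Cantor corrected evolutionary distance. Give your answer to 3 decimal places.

p = 543/1169 ≈ 0.4645.
d = −(3/4) ln(1 − 4p/3) = −0.75 ln(1 − 0.619333) = −0.75 ln(0.380667)
  = −0.75 × (-0.965830) = 0.724373 substitutions/site.

0.724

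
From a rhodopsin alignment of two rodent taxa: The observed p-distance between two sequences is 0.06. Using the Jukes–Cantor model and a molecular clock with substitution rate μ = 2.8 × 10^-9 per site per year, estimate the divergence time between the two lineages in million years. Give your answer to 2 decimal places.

11.17

d = −(3/4) ln(1 − 4p/3) = −0.75 ln(1 − 0.08) = −0.75 ln(0.92)
  = −0.75 × (-0.083382) = 0.062537 substitutions/site.
Under a molecular clock d = 2μt, so t = d/(2μ) = 0.062537 / (2 × 2.8 × 10^-9) = 11.17 million years.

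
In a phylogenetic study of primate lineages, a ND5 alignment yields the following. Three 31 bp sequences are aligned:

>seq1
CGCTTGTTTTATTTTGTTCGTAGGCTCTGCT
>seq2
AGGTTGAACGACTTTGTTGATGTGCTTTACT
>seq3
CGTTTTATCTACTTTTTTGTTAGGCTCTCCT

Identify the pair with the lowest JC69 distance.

seq1 and seq3

seq1–seq2: 13/31 differ, p = 0.419, d = 0.614.
seq1–seq3: 9/31 differ, p = 0.290, d = 0.367.
seq2–seq3: 11/31 differ, p = 0.355, d = 0.481.
The smallest distance is between seq1 and seq3.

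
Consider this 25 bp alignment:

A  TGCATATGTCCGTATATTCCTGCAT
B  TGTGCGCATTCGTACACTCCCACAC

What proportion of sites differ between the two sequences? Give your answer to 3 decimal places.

0.480

The sequences differ at 12 of 25 positions.
p = 12/25 = 0.480.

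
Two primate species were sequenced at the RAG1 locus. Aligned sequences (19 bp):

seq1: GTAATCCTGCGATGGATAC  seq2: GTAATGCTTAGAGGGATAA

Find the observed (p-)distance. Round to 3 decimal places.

The sequences differ at 5 of 19 positions (sites 6, 9, 10, 13, 19).
p = 5/19 = 0.263157… ≈ 0.263 (to 3 d.p.).

0.263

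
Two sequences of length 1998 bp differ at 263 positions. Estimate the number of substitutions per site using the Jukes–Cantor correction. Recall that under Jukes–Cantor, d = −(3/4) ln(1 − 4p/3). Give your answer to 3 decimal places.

0.145

p = 263/1998 ≈ 0.131632.
d = −(3/4) ln(1 − 4p/3) = −0.75 ln(1 − 0.175509) = −0.75 ln(0.824491)
  = −0.75 × (-0.192989) = 0.144742 substitutions/site.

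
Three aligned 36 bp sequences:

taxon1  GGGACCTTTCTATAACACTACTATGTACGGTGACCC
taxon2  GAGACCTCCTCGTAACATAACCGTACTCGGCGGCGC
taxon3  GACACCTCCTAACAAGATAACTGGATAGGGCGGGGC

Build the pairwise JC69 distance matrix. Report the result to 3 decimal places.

taxon1–taxon2: 16/36 sites differ → p ≈ 0.444444, d = −0.75 ln(1 − 0.592592) = 0.673455 ≈ 0.673.
taxon1–taxon3: 18/36 sites differ → p = 0.5, d = −0.75 ln(1 − 0.666667) = 0.823960 ≈ 0.824.
taxon2–taxon3: 11/36 sites differ → p ≈ 0.305556, d = −0.75 ln(1 − 0.407408) = 0.392437 ≈ 0.392.

d(taxon1,taxon2) = 0.673, d(taxon1,taxon3) = 0.824, d(taxon2,taxon3) = 0.392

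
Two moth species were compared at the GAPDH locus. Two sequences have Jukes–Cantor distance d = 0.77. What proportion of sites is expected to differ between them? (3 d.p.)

0.481

p = (3/4)(1 − e^(−4d/3)) = 0.75 × (1 − e^(-1.026667)) = 0.75 × (1 − 0.358199) = 0.481351.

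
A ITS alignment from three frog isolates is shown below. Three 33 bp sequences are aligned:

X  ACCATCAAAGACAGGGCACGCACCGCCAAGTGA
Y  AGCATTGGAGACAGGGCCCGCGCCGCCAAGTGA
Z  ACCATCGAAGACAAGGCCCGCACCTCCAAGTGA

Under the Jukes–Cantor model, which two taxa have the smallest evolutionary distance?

X–Y: 6/33 differ, p = 0.182, d = 0.208.
X–Z: 4/33 differ, p = 0.121, d = 0.132.
Y–Z: 6/33 differ, p = 0.182, d = 0.208.
The smallest distance is between X and Z.

X and Z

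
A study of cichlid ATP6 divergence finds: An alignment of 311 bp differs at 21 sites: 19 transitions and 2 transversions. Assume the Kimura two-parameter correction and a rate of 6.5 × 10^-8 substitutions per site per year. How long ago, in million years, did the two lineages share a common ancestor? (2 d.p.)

0.55

P = 19/311 ≈ 0.061093 and Q = 2/311 ≈ 0.006431.
Under the Kimura two-parameter model, d = −½ ln(1 − 2P − Q) − ¼ ln(1 − 2Q).
1 − 2P − Q = 0.871383, giving −½ ln(0.871383) = 0.068837.
1 − 2Q = 0.987138, giving −¼ ln(0.987138) = 0.003236.
d = 0.068837 + 0.003236 = 0.072073.
Under a molecular clock d = 2μt, so t = d/(2μ) = 0.072073 / (2 × 6.5 × 10^-8) = 0.55 million years.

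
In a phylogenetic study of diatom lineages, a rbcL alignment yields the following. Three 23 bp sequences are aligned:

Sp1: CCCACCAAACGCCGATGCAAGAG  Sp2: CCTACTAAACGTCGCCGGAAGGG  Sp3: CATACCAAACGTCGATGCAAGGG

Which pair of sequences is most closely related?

Sp1–Sp2: 7/23 differ, p = 0.304, d = 0.390.
Sp1–Sp3: 4/23 differ, p = 0.174, d = 0.198.
Sp2–Sp3: 5/23 differ, p = 0.217, d = 0.257.
The smallest distance is between Sp1 and Sp3.

Sp1 and Sp3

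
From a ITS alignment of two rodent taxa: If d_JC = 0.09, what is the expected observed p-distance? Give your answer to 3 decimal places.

0.085

p = (3/4)(1 − e^(−4d/3)) = 0.75 × (1 − e^(-0.12)) = 0.75 × (1 − 0.886920) = 0.084810.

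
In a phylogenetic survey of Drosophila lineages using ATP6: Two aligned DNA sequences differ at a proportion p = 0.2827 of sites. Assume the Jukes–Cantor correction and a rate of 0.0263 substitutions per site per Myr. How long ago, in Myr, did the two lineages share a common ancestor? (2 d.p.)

6.75

d = −(3/4) ln(1 − 4p/3) = −0.75 ln(1 − 0.376933) = −0.75 ln(0.623067)
  = −0.75 × (-0.473101) = 0.354826 substitutions/site.
Under a molecular clock d = 2μt, so t = d/(2μ) = 0.354826 / (2 × 0.0263) = 6.75 Myr.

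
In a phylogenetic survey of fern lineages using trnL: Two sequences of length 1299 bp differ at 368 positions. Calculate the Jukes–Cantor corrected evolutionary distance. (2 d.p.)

0.36

p = 368/1299 ≈ 0.283295.
d = −(3/4) ln(1 − 4p/3) = −0.75 ln(1 − 0.377727) = −0.75 ln(0.622273)
  = −0.75 × (-0.474376) = 0.355782 substitutions/site.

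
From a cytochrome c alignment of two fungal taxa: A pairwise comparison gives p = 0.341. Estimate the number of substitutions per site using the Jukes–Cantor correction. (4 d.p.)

d = −(3/4) ln(1 − 4p/3) = −0.75 ln(1 − 0.454667) = −0.75 ln(0.545333)
  = −0.75 × (-0.606359) = 0.454769 substitutions/site.

0.4548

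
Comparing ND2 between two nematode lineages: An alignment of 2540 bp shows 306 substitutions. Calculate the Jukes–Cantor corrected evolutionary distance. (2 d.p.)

p = 306/2540 ≈ 0.120472.
d = −(3/4) ln(1 − 4p/3) = −0.75 ln(1 − 0.160629) = −0.75 ln(0.839371)
  = −0.75 × (-0.175102) = 0.131327 substitutions/site.

0.13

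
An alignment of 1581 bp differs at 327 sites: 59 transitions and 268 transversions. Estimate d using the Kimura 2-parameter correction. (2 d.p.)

P = 59/1581 ≈ 0.037318 and Q = 268/1581 ≈ 0.169513.
Under the Kimura two-parameter model, d = −½ ln(1 − 2P − Q) − ¼ ln(1 − 2Q).
1 − 2P − Q = 0.755851, giving −½ ln(0.755851) = 0.139956.
1 − 2Q = 0.660974, giving −¼ ln(0.660974) = 0.103510.
d = 0.139956 + 0.103510 = 0.243466.

0.24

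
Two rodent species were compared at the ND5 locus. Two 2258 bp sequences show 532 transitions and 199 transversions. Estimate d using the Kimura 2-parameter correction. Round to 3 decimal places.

P = 532/2258 ≈ 0.235607 and Q = 199/2258 ≈ 0.088131.
Under the Kimura two-parameter model, d = −½ ln(1 − 2P − Q) − ¼ ln(1 − 2Q).
1 − 2P − Q = 0.440655, giving −½ ln(0.440655) = 0.409747.
1 − 2Q = 0.823738, giving −¼ ln(0.823738) = 0.048476.
d = 0.409747 + 0.048476 = 0.458223.

0.458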